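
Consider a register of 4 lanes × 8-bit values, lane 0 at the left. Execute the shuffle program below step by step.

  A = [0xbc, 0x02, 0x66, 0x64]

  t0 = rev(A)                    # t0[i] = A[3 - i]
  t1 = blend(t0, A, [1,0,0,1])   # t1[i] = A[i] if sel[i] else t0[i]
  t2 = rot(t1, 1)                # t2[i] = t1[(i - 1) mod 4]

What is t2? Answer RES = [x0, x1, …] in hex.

RES = [ 0x64  0xbc  0x66  0x02 ]

  t0: 64 66 02 bc
  t1: bc 66 02 64
  t2: 64 bc 66 02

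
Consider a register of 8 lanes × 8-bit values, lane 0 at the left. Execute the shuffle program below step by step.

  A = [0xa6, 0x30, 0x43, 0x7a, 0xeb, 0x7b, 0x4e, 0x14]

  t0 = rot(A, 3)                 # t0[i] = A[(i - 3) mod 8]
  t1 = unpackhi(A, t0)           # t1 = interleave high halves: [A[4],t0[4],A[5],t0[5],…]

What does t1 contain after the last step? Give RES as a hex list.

RES = [0xeb, 0x30, 0x7b, 0x43, 0x4e, 0x7a, 0x14, 0xeb]

→ t0 |7b|4e|14|a6|30|43|7a|eb|
→ t1 |eb|30|7b|43|4e|7a|14|eb|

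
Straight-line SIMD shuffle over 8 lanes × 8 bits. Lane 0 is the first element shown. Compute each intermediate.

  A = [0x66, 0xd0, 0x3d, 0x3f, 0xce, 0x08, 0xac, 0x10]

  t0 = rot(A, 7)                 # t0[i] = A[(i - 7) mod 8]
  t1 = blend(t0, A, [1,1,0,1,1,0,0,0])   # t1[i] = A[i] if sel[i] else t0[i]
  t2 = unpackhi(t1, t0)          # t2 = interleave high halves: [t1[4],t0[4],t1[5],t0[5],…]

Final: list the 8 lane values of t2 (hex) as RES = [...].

→ t0 |d0|3d|3f|ce|08|ac|10|66|
→ t1 |66|d0|3f|3f|ce|ac|10|66|
→ t2 |ce|08|ac|ac|10|10|66|66|

RES = [0xce, 0x08, 0xac, 0xac, 0x10, 0x10, 0x66, 0x66]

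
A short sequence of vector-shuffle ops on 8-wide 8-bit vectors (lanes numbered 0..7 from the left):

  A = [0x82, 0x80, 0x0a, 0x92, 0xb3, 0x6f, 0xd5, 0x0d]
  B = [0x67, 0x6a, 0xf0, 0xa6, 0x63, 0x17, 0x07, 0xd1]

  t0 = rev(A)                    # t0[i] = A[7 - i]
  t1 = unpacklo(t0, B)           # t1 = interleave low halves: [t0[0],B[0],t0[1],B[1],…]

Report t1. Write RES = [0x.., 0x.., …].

  t0: 0d d5 6f b3 92 0a 80 82
  t1: 0d 67 d5 6a 6f f0 b3 a6

RES = [ 0x0d  0x67  0xd5  0x6a  0x6f  0xf0  0xb3  0xa6 ]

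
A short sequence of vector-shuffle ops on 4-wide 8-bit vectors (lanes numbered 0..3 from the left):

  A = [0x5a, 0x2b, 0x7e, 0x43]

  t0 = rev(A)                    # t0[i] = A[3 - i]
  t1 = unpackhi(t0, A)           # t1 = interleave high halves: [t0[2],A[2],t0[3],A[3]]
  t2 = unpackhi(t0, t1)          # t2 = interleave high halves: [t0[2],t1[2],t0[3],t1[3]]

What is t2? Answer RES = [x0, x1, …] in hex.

→ t0 |43|7e|2b|5a|
→ t1 |2b|7e|5a|43|
→ t2 |2b|5a|5a|43|

RES = [ 0x2b  0x5a  0x5a  0x43 ]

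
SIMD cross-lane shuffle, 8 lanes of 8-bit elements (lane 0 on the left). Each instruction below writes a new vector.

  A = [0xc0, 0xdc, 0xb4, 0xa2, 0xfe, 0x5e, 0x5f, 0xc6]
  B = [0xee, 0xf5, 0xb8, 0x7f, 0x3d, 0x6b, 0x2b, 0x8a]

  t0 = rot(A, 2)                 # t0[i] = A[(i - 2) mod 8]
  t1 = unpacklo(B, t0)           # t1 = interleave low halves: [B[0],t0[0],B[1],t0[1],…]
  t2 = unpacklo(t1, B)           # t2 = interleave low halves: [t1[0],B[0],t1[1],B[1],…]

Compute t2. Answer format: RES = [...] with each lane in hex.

  t0: 5f c6 c0 dc b4 a2 fe 5e
  t1: ee 5f f5 c6 b8 c0 7f dc
  t2: ee ee 5f f5 f5 b8 c6 7f

RES = [ 0xee  0xee  0x5f  0xf5  0xf5  0xb8  0xc6  0x7f ]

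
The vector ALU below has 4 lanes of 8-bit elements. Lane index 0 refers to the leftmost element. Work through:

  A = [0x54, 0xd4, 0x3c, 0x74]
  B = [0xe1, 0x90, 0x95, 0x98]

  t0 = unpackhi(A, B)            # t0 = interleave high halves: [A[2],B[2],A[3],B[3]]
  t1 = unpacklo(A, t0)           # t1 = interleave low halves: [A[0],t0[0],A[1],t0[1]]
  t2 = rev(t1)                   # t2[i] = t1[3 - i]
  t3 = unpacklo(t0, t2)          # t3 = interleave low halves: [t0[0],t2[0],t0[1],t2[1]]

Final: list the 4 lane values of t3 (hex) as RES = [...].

→ t0 |3c|95|74|98|
→ t1 |54|3c|d4|95|
→ t2 |95|d4|3c|54|
→ t3 |3c|95|95|d4|

RES = [ 0x3c  0x95  0x95  0xd4 ]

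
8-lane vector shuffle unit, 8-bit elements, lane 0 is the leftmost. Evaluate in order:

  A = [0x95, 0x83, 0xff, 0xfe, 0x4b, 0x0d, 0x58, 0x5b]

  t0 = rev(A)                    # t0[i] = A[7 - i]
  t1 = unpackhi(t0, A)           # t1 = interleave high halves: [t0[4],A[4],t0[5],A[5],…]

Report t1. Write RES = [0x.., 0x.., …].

  t0: 5b 58 0d 4b fe ff 83 95
  t1: fe 4b ff 0d 83 58 95 5b

RES = [0xfe, 0x4b, 0xff, 0x0d, 0x83, 0x58, 0x95, 0x5b]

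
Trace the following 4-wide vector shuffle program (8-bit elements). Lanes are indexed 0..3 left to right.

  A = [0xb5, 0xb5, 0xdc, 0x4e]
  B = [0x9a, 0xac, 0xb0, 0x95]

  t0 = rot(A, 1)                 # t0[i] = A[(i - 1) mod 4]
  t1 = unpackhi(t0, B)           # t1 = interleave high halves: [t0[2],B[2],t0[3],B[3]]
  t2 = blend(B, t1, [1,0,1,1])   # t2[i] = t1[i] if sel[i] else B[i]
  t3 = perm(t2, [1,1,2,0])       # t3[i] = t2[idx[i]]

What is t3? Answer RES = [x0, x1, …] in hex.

→ t0 |4e|b5|b5|dc|
→ t1 |b5|b0|dc|95|
→ t2 |b5|ac|dc|95|
→ t3 |ac|ac|dc|b5|

RES = [ 0xac  0xac  0xdc  0xb5 ]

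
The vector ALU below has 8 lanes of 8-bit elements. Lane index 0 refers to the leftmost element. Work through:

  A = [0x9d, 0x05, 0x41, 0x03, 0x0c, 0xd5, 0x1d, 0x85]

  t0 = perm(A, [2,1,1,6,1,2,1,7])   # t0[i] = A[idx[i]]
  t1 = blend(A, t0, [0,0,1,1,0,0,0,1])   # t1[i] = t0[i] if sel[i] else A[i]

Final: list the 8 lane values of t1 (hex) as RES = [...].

RES = [ 0x9d  0x05  0x05  0x1d  0x0c  0xd5  0x1d  0x85 ]

t0 = [0x41, 0x05, 0x05, 0x1d, 0x05, 0x41, 0x05, 0x85]
t1 = [0x9d, 0x05, 0x05, 0x1d, 0x0c, 0xd5, 0x1d, 0x85]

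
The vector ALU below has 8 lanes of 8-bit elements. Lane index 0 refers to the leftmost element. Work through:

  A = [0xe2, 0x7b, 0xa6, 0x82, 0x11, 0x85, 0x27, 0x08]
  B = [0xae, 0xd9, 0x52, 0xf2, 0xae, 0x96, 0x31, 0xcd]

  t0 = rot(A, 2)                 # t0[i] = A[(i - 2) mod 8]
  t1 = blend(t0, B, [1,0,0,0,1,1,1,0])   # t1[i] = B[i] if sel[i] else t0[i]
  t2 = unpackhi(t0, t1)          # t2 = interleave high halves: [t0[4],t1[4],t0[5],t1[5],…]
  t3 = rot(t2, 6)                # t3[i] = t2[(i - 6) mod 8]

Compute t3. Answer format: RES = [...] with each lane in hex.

RES = [0x82, 0x96, 0x11, 0x31, 0x85, 0x85, 0xa6, 0xae]

→ t0 |27|08|e2|7b|a6|82|11|85|
→ t1 |ae|08|e2|7b|ae|96|31|85|
→ t2 |a6|ae|82|96|11|31|85|85|
→ t3 |82|96|11|31|85|85|a6|ae|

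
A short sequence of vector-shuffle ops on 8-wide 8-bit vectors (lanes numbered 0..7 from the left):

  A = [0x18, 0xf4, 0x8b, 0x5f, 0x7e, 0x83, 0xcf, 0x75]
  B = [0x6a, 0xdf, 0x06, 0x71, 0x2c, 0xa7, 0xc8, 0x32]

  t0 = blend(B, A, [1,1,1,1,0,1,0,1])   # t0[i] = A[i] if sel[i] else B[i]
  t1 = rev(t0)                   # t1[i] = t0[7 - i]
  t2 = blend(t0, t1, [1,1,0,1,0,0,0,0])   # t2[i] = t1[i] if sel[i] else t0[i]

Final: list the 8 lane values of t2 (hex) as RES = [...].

t0 = [0x18, 0xf4, 0x8b, 0x5f, 0x2c, 0x83, 0xc8, 0x75]
t1 = [0x75, 0xc8, 0x83, 0x2c, 0x5f, 0x8b, 0xf4, 0x18]
t2 = [0x75, 0xc8, 0x8b, 0x2c, 0x2c, 0x83, 0xc8, 0x75]

RES = [0x75, 0xc8, 0x8b, 0x2c, 0x2c, 0x83, 0xc8, 0x75]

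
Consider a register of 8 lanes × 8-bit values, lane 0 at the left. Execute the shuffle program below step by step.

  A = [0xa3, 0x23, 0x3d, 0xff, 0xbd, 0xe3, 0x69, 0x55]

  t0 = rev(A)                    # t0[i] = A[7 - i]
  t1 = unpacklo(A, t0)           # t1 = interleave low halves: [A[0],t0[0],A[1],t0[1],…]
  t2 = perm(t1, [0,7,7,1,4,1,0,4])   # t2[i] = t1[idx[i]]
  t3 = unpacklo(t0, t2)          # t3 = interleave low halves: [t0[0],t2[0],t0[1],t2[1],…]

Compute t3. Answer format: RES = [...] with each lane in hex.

RES = [0x55, 0xa3, 0x69, 0xbd, 0xe3, 0xbd, 0xbd, 0x55]

→ t0 |55|69|e3|bd|ff|3d|23|a3|
→ t1 |a3|55|23|69|3d|e3|ff|bd|
→ t2 |a3|bd|bd|55|3d|55|a3|3d|
→ t3 |55|a3|69|bd|e3|bd|bd|55|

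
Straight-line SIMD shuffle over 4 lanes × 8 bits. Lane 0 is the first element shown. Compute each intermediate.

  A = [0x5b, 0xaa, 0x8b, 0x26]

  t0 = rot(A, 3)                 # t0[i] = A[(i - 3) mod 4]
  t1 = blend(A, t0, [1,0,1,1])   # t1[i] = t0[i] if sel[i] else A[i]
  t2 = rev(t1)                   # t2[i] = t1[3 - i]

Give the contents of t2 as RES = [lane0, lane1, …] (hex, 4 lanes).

RES = [0x5b, 0x26, 0xaa, 0xaa]

→ t0 |aa|8b|26|5b|
→ t1 |aa|aa|26|5b|
→ t2 |5b|26|aa|aa|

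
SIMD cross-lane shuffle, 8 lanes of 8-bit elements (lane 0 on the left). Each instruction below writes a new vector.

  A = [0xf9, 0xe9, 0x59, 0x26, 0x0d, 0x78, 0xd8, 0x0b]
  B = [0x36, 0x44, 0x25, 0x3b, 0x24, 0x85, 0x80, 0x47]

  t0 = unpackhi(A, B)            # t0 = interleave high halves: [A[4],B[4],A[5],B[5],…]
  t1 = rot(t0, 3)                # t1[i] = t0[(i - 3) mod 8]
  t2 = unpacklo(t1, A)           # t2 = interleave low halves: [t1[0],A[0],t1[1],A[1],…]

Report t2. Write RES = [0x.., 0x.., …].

RES = [0x80, 0xf9, 0x0b, 0xe9, 0x47, 0x59, 0x0d, 0x26]

→ t0 |0d|24|78|85|d8|80|0b|47|
→ t1 |80|0b|47|0d|24|78|85|d8|
→ t2 |80|f9|0b|e9|47|59|0d|26|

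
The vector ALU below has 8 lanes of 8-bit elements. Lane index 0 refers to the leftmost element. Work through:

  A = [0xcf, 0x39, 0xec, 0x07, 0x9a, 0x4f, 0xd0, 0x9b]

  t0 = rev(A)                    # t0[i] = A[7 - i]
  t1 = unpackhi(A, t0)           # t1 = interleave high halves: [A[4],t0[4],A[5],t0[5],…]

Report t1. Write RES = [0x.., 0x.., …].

→ t0 |9b|d0|4f|9a|07|ec|39|cf|
→ t1 |9a|07|4f|ec|d0|39|9b|cf|

RES = [0x9a, 0x07, 0x4f, 0xec, 0xd0, 0x39, 0x9b, 0xcf]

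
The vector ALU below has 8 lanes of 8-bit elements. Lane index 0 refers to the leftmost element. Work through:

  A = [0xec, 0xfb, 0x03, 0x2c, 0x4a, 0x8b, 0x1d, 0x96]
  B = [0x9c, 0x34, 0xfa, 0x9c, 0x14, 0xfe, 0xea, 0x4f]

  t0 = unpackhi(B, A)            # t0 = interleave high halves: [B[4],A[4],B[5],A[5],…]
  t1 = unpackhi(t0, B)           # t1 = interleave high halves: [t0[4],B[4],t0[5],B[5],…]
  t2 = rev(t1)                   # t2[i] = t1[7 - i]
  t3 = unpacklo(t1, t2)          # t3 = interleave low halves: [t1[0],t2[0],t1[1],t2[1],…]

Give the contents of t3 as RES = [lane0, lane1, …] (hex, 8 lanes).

t0 = [0x14, 0x4a, 0xfe, 0x8b, 0xea, 0x1d, 0x4f, 0x96]
t1 = [0xea, 0x14, 0x1d, 0xfe, 0x4f, 0xea, 0x96, 0x4f]
t2 = [0x4f, 0x96, 0xea, 0x4f, 0xfe, 0x1d, 0x14, 0xea]
t3 = [0xea, 0x4f, 0x14, 0x96, 0x1d, 0xea, 0xfe, 0x4f]

RES = [ 0xea  0x4f  0x14  0x96  0x1d  0xea  0xfe  0x4f ]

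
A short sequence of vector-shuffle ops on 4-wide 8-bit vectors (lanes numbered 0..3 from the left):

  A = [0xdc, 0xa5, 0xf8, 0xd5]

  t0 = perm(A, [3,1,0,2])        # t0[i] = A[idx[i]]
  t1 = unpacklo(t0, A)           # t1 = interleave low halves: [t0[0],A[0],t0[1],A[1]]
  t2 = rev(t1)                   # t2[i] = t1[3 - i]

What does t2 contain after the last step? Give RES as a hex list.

t0 = [0xd5, 0xa5, 0xdc, 0xf8]
t1 = [0xd5, 0xdc, 0xa5, 0xa5]
t2 = [0xa5, 0xa5, 0xdc, 0xd5]

RES = [0xa5, 0xa5, 0xdc, 0xd5]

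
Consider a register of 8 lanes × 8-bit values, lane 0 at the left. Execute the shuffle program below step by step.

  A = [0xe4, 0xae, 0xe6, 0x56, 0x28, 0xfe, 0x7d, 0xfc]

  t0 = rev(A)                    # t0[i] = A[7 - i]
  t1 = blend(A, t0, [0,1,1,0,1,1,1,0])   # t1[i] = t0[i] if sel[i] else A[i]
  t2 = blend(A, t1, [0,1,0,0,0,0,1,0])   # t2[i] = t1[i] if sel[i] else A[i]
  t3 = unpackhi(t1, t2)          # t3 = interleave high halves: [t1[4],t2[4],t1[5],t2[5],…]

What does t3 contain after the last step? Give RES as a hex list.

RES = [0x56, 0x28, 0xe6, 0xfe, 0xae, 0xae, 0xfc, 0xfc]

→ t0 |fc|7d|fe|28|56|e6|ae|e4|
→ t1 |e4|7d|fe|56|56|e6|ae|fc|
→ t2 |e4|7d|e6|56|28|fe|ae|fc|
→ t3 |56|28|e6|fe|ae|ae|fc|fc|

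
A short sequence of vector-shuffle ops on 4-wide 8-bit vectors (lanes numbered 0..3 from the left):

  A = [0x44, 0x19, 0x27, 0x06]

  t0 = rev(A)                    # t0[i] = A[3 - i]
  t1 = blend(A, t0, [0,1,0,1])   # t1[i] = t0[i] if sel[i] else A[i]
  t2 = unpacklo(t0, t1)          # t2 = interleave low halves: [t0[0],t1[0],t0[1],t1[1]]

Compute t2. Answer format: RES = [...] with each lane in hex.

t0 = [0x06, 0x27, 0x19, 0x44]
t1 = [0x44, 0x27, 0x27, 0x44]
t2 = [0x06, 0x44, 0x27, 0x27]

RES = [ 0x06  0x44  0x27  0x27 ]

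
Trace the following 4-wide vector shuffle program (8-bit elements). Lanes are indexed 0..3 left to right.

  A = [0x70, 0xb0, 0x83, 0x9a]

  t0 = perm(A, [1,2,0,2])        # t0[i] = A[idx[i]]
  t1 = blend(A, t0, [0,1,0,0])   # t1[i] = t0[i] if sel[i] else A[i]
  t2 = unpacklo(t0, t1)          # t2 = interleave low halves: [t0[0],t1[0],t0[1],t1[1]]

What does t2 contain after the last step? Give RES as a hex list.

RES = [ 0xb0  0x70  0x83  0x83 ]

→ t0 |b0|83|70|83|
→ t1 |70|83|83|9a|
→ t2 |b0|70|83|83|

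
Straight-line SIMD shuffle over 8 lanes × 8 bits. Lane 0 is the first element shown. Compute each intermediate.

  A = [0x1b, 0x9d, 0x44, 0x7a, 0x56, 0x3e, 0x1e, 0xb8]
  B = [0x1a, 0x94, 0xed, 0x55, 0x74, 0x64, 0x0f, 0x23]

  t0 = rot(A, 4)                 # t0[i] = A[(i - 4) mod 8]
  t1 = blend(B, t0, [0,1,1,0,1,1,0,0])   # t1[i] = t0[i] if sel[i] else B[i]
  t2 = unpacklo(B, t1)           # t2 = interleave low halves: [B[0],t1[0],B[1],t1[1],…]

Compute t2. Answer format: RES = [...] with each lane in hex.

RES = [ 0x1a  0x1a  0x94  0x3e  0xed  0x1e  0x55  0x55 ]

  t0: 56 3e 1e b8 1b 9d 44 7a
  t1: 1a 3e 1e 55 1b 9d 0f 23
  t2: 1a 1a 94 3e ed 1e 55 55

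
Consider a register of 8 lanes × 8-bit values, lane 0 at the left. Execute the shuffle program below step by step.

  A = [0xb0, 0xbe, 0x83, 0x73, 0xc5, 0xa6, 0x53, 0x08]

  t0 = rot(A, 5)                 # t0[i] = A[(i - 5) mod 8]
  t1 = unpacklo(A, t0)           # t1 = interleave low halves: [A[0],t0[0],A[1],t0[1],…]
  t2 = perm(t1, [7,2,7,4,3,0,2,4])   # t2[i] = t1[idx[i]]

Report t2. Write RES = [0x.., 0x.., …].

→ t0 |73|c5|a6|53|08|b0|be|83|
→ t1 |b0|73|be|c5|83|a6|73|53|
→ t2 |53|be|53|83|c5|b0|be|83|

RES = [ 0x53  0xbe  0x53  0x83  0xc5  0xb0  0xbe  0x83 ]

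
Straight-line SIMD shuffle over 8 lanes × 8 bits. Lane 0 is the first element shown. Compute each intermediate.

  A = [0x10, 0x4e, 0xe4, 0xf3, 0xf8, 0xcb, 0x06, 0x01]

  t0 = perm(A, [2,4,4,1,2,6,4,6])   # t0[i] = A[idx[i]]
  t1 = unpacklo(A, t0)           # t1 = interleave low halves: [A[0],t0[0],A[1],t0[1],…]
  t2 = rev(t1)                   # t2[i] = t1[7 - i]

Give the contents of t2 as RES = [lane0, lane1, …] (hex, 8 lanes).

→ t0 |e4|f8|f8|4e|e4|06|f8|06|
→ t1 |10|e4|4e|f8|e4|f8|f3|4e|
→ t2 |4e|f3|f8|e4|f8|4e|e4|10|

RES = [0x4e, 0xf3, 0xf8, 0xe4, 0xf8, 0x4e, 0xe4, 0x10]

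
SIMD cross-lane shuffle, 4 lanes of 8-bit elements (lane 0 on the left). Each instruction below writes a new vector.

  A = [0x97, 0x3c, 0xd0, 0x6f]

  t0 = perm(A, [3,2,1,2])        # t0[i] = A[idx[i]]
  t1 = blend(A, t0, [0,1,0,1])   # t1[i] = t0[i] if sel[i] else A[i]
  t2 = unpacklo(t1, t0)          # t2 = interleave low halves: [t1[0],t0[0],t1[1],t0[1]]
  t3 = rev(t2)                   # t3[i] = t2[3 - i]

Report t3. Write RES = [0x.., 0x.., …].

RES = [0xd0, 0xd0, 0x6f, 0x97]

→ t0 |6f|d0|3c|d0|
→ t1 |97|d0|d0|d0|
→ t2 |97|6f|d0|d0|
→ t3 |d0|d0|6f|97|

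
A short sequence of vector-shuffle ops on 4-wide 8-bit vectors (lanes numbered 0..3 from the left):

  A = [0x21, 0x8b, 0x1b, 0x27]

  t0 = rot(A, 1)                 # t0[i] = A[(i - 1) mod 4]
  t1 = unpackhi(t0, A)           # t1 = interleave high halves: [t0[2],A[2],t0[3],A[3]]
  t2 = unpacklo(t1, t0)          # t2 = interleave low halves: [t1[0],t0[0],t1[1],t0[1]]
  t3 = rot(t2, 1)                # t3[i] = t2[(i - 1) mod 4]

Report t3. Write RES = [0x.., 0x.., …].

RES = [ 0x21  0x8b  0x27  0x1b ]

t0 = [0x27, 0x21, 0x8b, 0x1b]
t1 = [0x8b, 0x1b, 0x1b, 0x27]
t2 = [0x8b, 0x27, 0x1b, 0x21]
t3 = [0x21, 0x8b, 0x27, 0x1b]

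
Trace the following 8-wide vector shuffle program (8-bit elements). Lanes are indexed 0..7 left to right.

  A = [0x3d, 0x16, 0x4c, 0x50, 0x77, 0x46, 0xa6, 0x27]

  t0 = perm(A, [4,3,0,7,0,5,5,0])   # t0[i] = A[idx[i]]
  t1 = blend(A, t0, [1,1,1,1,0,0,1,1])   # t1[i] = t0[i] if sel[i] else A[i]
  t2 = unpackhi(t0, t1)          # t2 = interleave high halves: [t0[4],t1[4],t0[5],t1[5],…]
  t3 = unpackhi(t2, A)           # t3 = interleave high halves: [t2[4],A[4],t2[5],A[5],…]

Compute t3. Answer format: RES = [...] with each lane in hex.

→ t0 |77|50|3d|27|3d|46|46|3d|
→ t1 |77|50|3d|27|77|46|46|3d|
→ t2 |3d|77|46|46|46|46|3d|3d|
→ t3 |46|77|46|46|3d|a6|3d|27|

RES = [ 0x46  0x77  0x46  0x46  0x3d  0xa6  0x3d  0x27 ]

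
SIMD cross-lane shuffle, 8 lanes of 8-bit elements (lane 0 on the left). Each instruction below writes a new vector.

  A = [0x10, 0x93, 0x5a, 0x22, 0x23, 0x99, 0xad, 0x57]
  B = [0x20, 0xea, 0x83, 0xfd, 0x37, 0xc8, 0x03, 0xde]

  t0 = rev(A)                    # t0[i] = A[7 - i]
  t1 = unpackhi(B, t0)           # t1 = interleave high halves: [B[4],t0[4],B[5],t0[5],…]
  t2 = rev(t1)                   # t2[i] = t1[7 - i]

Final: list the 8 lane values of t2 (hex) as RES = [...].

→ t0 |57|ad|99|23|22|5a|93|10|
→ t1 |37|22|c8|5a|03|93|de|10|
→ t2 |10|de|93|03|5a|c8|22|37|

RES = [0x10, 0xde, 0x93, 0x03, 0x5a, 0xc8, 0x22, 0x37]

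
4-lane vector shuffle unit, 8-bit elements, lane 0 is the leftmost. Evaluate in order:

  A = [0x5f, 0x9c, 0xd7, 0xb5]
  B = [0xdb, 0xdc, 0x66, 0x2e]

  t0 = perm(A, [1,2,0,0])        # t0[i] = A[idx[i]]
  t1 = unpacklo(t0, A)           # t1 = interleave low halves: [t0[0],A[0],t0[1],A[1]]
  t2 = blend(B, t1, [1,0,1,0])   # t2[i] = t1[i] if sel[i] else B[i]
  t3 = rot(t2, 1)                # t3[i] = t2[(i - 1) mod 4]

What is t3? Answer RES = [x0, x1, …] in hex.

t0 = [0x9c, 0xd7, 0x5f, 0x5f]
t1 = [0x9c, 0x5f, 0xd7, 0x9c]
t2 = [0x9c, 0xdc, 0xd7, 0x2e]
t3 = [0x2e, 0x9c, 0xdc, 0xd7]

RES = [0x2e, 0x9c, 0xdc, 0xd7]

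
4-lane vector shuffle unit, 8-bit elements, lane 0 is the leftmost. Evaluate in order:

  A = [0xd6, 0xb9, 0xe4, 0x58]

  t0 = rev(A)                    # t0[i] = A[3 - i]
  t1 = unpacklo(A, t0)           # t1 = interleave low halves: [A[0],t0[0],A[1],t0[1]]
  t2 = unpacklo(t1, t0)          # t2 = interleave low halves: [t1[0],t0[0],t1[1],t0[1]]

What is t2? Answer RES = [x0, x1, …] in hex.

RES = [ 0xd6  0x58  0x58  0xe4 ]

t0 = [0x58, 0xe4, 0xb9, 0xd6]
t1 = [0xd6, 0x58, 0xb9, 0xe4]
t2 = [0xd6, 0x58, 0x58, 0xe4]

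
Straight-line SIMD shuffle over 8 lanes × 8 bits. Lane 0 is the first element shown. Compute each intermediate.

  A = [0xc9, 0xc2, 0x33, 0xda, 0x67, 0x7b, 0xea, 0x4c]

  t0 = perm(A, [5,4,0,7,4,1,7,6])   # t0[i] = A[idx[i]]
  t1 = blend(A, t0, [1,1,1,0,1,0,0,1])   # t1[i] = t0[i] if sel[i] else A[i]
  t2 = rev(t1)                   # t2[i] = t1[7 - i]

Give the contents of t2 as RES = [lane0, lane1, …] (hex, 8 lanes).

RES = [0xea, 0xea, 0x7b, 0x67, 0xda, 0xc9, 0x67, 0x7b]

t0 = [0x7b, 0x67, 0xc9, 0x4c, 0x67, 0xc2, 0x4c, 0xea]
t1 = [0x7b, 0x67, 0xc9, 0xda, 0x67, 0x7b, 0xea, 0xea]
t2 = [0xea, 0xea, 0x7b, 0x67, 0xda, 0xc9, 0x67, 0x7b]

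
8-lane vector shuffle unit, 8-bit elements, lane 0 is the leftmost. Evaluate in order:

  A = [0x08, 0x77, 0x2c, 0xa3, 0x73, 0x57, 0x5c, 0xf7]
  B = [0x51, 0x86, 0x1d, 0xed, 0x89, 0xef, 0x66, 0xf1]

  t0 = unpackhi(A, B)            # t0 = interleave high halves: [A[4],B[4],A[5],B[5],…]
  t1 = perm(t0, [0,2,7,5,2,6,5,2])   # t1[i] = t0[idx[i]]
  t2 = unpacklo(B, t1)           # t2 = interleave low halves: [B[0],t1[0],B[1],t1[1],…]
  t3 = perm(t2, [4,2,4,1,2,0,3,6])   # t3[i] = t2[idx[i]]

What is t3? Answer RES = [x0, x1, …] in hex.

→ t0 |73|89|57|ef|5c|66|f7|f1|
→ t1 |73|57|f1|66|57|f7|66|57|
→ t2 |51|73|86|57|1d|f1|ed|66|
→ t3 |1d|86|1d|73|86|51|57|ed|

RES = [0x1d, 0x86, 0x1d, 0x73, 0x86, 0x51, 0x57, 0xed]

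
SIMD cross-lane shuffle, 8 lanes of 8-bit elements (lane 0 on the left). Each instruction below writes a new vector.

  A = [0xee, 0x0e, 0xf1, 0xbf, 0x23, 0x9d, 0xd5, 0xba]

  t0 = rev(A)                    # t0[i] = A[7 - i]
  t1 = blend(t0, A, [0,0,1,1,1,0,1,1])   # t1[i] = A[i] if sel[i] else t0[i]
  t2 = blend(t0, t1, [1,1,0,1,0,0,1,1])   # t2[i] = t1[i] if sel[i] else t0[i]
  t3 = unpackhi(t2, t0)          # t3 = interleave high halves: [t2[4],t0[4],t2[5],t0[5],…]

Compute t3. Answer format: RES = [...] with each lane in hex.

  t0: ba d5 9d 23 bf f1 0e ee
  t1: ba d5 f1 bf 23 f1 d5 ba
  t2: ba d5 9d bf bf f1 d5 ba
  t3: bf bf f1 f1 d5 0e ba ee

RES = [ 0xbf  0xbf  0xf1  0xf1  0xd5  0x0e  0xba  0xee ]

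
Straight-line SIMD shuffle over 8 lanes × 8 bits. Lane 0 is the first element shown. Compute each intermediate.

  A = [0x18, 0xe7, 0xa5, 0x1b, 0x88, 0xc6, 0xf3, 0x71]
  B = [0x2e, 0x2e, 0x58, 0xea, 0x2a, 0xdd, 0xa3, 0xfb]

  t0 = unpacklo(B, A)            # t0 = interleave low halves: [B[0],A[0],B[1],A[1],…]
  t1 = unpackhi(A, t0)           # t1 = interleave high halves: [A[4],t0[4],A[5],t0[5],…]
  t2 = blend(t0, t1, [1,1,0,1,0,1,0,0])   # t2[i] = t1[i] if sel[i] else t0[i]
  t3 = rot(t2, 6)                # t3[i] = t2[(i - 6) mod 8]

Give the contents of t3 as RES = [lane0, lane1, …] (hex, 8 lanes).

RES = [ 0x2e  0xa5  0x58  0xea  0xea  0x1b  0x88  0x58 ]

t0 = [0x2e, 0x18, 0x2e, 0xe7, 0x58, 0xa5, 0xea, 0x1b]
t1 = [0x88, 0x58, 0xc6, 0xa5, 0xf3, 0xea, 0x71, 0x1b]
t2 = [0x88, 0x58, 0x2e, 0xa5, 0x58, 0xea, 0xea, 0x1b]
t3 = [0x2e, 0xa5, 0x58, 0xea, 0xea, 0x1b, 0x88, 0x58]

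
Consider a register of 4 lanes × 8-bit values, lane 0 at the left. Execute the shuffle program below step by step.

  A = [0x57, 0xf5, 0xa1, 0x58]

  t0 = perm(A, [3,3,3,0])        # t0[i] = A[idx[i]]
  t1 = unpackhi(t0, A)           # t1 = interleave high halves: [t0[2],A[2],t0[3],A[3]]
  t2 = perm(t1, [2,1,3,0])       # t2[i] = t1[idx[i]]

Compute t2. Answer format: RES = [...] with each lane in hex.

→ t0 |58|58|58|57|
→ t1 |58|a1|57|58|
→ t2 |57|a1|58|58|

RES = [0x57, 0xa1, 0x58, 0x58]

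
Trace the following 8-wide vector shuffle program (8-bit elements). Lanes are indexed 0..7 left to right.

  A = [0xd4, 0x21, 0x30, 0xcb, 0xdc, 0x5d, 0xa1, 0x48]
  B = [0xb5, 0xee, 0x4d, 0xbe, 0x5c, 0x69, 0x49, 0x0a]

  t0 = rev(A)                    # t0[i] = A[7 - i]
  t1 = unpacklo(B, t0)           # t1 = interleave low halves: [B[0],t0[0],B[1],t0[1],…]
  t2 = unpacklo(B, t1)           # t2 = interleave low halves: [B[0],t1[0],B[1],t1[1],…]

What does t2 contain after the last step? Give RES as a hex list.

RES = [ 0xb5  0xb5  0xee  0x48  0x4d  0xee  0xbe  0xa1 ]

t0 = [0x48, 0xa1, 0x5d, 0xdc, 0xcb, 0x30, 0x21, 0xd4]
t1 = [0xb5, 0x48, 0xee, 0xa1, 0x4d, 0x5d, 0xbe, 0xdc]
t2 = [0xb5, 0xb5, 0xee, 0x48, 0x4d, 0xee, 0xbe, 0xa1]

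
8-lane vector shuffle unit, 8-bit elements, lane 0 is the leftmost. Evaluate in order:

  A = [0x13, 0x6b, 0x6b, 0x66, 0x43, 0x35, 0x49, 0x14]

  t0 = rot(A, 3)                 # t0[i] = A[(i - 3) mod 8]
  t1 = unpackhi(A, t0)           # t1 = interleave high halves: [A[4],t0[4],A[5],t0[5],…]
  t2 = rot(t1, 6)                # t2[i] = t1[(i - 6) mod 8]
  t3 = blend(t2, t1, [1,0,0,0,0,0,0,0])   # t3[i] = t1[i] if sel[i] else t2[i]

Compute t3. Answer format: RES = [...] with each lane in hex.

RES = [ 0x43  0x6b  0x49  0x66  0x14  0x43  0x43  0x6b ]

  t0: 35 49 14 13 6b 6b 66 43
  t1: 43 6b 35 6b 49 66 14 43
  t2: 35 6b 49 66 14 43 43 6b
  t3: 43 6b 49 66 14 43 43 6b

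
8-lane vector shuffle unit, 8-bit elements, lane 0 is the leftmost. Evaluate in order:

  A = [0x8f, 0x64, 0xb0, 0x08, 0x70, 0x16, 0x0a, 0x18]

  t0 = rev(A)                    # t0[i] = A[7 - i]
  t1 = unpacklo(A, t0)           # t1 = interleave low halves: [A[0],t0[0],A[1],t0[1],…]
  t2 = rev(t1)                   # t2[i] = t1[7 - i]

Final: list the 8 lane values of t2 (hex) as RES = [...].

RES = [ 0x70  0x08  0x16  0xb0  0x0a  0x64  0x18  0x8f ]

→ t0 |18|0a|16|70|08|b0|64|8f|
→ t1 |8f|18|64|0a|b0|16|08|70|
→ t2 |70|08|16|b0|0a|64|18|8f|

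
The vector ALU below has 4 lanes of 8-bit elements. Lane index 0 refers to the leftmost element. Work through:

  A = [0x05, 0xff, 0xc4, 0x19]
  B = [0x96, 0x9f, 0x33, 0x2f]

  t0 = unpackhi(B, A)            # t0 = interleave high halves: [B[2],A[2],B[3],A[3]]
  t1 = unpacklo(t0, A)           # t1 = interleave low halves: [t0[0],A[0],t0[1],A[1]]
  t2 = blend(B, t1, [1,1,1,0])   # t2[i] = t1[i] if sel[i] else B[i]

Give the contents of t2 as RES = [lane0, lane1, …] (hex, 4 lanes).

RES = [ 0x33  0x05  0xc4  0x2f ]

t0 = [0x33, 0xc4, 0x2f, 0x19]
t1 = [0x33, 0x05, 0xc4, 0xff]
t2 = [0x33, 0x05, 0xc4, 0x2f]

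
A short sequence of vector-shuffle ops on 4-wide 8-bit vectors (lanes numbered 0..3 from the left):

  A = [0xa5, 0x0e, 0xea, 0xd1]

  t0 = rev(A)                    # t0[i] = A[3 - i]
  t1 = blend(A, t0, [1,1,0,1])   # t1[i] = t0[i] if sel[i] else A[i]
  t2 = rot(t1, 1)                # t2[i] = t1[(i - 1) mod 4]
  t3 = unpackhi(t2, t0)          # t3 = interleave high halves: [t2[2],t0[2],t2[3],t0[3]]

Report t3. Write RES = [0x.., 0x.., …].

RES = [0xea, 0x0e, 0xea, 0xa5]

  t0: d1 ea 0e a5
  t1: d1 ea ea a5
  t2: a5 d1 ea ea
  t3: ea 0e ea a5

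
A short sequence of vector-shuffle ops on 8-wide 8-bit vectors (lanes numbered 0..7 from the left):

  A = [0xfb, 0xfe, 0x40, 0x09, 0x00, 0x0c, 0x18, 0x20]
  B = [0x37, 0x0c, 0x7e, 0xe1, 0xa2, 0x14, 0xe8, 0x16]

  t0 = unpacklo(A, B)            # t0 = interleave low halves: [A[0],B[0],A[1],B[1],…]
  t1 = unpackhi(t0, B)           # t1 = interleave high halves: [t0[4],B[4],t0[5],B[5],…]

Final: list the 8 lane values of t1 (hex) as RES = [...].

  t0: fb 37 fe 0c 40 7e 09 e1
  t1: 40 a2 7e 14 09 e8 e1 16

RES = [ 0x40  0xa2  0x7e  0x14  0x09  0xe8  0xe1  0x16 ]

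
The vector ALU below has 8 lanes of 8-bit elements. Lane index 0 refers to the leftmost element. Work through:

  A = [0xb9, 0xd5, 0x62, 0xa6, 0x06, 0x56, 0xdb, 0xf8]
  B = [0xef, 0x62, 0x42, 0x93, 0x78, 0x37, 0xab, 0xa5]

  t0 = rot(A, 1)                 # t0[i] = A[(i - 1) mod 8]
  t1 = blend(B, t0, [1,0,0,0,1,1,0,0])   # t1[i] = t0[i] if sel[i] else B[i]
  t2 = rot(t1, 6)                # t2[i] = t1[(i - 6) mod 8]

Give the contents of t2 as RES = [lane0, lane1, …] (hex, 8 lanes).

RES = [ 0x42  0x93  0xa6  0x06  0xab  0xa5  0xf8  0x62 ]

  t0: f8 b9 d5 62 a6 06 56 db
  t1: f8 62 42 93 a6 06 ab a5
  t2: 42 93 a6 06 ab a5 f8 62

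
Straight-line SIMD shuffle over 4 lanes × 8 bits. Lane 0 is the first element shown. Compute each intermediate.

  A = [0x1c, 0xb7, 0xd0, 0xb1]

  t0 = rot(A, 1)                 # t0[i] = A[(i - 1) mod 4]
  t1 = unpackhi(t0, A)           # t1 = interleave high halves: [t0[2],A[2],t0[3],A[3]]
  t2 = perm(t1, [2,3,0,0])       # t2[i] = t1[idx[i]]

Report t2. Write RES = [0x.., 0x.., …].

  t0: b1 1c b7 d0
  t1: b7 d0 d0 b1
  t2: d0 b1 b7 b7

RES = [0xd0, 0xb1, 0xb7, 0xb7]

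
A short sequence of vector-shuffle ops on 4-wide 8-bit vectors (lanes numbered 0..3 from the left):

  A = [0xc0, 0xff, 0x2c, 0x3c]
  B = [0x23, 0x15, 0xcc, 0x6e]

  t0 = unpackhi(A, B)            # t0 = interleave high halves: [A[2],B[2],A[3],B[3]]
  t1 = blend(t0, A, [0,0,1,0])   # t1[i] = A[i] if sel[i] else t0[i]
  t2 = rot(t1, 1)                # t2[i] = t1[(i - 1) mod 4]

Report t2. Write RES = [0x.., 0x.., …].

RES = [ 0x6e  0x2c  0xcc  0x2c ]

t0 = [0x2c, 0xcc, 0x3c, 0x6e]
t1 = [0x2c, 0xcc, 0x2c, 0x6e]
t2 = [0x6e, 0x2c, 0xcc, 0x2c]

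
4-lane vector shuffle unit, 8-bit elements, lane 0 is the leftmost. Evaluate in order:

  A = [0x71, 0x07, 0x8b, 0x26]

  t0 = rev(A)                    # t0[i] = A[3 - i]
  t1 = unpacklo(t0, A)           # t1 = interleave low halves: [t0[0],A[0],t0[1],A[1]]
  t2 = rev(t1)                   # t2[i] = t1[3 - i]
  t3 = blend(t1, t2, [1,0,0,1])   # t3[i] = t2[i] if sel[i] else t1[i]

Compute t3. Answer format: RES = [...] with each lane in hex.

→ t0 |26|8b|07|71|
→ t1 |26|71|8b|07|
→ t2 |07|8b|71|26|
→ t3 |07|71|8b|26|

RES = [0x07, 0x71, 0x8b, 0x26]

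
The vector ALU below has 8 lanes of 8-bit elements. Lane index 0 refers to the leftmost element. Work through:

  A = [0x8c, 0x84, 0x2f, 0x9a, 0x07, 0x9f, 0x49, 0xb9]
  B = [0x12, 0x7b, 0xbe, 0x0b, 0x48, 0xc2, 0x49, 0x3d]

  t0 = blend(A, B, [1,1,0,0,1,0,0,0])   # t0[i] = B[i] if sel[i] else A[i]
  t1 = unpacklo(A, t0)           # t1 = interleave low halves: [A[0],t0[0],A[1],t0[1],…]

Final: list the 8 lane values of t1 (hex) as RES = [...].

t0 = [0x12, 0x7b, 0x2f, 0x9a, 0x48, 0x9f, 0x49, 0xb9]
t1 = [0x8c, 0x12, 0x84, 0x7b, 0x2f, 0x2f, 0x9a, 0x9a]

RES = [ 0x8c  0x12  0x84  0x7b  0x2f  0x2f  0x9a  0x9a ]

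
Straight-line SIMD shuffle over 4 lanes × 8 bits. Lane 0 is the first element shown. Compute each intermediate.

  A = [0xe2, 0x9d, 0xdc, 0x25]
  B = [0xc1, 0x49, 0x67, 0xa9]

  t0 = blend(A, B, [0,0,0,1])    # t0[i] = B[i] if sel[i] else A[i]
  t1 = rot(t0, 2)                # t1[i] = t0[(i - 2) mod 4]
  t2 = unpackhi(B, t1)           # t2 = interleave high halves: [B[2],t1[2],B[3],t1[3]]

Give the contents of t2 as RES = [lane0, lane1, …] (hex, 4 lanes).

  t0: e2 9d dc a9
  t1: dc a9 e2 9d
  t2: 67 e2 a9 9d

RES = [0x67, 0xe2, 0xa9, 0x9d]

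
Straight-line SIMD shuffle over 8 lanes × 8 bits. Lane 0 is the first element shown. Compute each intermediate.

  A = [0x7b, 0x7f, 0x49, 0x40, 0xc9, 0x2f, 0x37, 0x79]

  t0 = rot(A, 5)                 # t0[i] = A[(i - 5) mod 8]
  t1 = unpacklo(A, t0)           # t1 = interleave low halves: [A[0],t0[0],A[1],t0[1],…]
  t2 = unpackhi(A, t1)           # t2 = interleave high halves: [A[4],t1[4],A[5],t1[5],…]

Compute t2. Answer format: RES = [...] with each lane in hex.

t0 = [0x40, 0xc9, 0x2f, 0x37, 0x79, 0x7b, 0x7f, 0x49]
t1 = [0x7b, 0x40, 0x7f, 0xc9, 0x49, 0x2f, 0x40, 0x37]
t2 = [0xc9, 0x49, 0x2f, 0x2f, 0x37, 0x40, 0x79, 0x37]

RES = [0xc9, 0x49, 0x2f, 0x2f, 0x37, 0x40, 0x79, 0x37]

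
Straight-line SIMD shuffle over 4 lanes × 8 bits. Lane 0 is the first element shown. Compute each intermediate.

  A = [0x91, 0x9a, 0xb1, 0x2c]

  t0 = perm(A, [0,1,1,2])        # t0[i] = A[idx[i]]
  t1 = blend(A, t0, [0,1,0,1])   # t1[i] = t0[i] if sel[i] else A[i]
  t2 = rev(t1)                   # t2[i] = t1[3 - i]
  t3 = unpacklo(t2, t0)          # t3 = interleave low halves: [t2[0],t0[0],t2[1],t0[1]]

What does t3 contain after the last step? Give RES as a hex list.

→ t0 |91|9a|9a|b1|
→ t1 |91|9a|b1|b1|
→ t2 |b1|b1|9a|91|
→ t3 |b1|91|b1|9a|

RES = [ 0xb1  0x91  0xb1  0x9a ]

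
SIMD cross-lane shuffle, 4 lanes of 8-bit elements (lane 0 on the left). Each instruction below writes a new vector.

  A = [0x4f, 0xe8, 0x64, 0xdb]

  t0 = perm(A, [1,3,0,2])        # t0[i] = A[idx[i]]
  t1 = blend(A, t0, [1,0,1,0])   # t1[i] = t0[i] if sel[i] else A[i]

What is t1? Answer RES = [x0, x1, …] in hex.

t0 = [0xe8, 0xdb, 0x4f, 0x64]
t1 = [0xe8, 0xe8, 0x4f, 0xdb]

RES = [0xe8, 0xe8, 0x4f, 0xdb]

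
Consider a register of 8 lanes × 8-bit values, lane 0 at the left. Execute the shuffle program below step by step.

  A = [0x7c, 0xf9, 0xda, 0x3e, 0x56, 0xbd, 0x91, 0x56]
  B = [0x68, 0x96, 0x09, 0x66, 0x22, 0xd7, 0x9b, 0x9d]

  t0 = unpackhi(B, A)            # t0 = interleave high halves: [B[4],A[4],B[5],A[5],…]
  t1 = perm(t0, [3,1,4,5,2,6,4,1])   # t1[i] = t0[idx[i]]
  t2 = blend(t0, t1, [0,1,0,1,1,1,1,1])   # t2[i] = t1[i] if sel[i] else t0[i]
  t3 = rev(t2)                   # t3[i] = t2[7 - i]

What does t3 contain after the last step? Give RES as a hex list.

RES = [ 0x56  0x9b  0x9d  0xd7  0x91  0xd7  0x56  0x22 ]

  t0: 22 56 d7 bd 9b 91 9d 56
  t1: bd 56 9b 91 d7 9d 9b 56
  t2: 22 56 d7 91 d7 9d 9b 56
  t3: 56 9b 9d d7 91 d7 56 22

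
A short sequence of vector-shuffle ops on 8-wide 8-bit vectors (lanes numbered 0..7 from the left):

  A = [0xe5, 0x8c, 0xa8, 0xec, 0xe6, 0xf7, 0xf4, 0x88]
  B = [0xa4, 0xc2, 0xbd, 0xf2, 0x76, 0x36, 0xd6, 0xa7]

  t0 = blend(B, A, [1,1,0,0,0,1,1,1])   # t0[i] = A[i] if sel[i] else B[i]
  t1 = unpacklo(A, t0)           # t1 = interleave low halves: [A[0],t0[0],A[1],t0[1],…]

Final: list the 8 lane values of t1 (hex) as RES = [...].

RES = [ 0xe5  0xe5  0x8c  0x8c  0xa8  0xbd  0xec  0xf2 ]

t0 = [0xe5, 0x8c, 0xbd, 0xf2, 0x76, 0xf7, 0xf4, 0x88]
t1 = [0xe5, 0xe5, 0x8c, 0x8c, 0xa8, 0xbd, 0xec, 0xf2]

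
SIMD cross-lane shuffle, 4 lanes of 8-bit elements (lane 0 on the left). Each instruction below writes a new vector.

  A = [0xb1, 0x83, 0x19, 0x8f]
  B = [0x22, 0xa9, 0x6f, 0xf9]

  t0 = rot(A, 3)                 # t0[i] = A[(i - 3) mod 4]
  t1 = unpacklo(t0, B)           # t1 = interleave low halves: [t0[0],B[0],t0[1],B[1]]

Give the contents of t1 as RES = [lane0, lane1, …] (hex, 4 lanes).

RES = [0x83, 0x22, 0x19, 0xa9]

  t0: 83 19 8f b1
  t1: 83 22 19 a9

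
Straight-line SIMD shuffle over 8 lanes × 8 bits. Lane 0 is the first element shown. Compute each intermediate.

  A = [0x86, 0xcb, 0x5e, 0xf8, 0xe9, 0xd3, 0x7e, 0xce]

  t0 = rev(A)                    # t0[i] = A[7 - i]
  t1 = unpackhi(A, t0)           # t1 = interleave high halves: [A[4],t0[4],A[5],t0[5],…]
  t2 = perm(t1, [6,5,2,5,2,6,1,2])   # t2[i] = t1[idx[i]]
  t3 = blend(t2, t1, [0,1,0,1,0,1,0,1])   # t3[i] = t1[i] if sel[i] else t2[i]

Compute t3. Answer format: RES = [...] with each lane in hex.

  t0: ce 7e d3 e9 f8 5e cb 86
  t1: e9 f8 d3 5e 7e cb ce 86
  t2: ce cb d3 cb d3 ce f8 d3
  t3: ce f8 d3 5e d3 cb f8 86

RES = [ 0xce  0xf8  0xd3  0x5e  0xd3  0xcb  0xf8  0x86 ]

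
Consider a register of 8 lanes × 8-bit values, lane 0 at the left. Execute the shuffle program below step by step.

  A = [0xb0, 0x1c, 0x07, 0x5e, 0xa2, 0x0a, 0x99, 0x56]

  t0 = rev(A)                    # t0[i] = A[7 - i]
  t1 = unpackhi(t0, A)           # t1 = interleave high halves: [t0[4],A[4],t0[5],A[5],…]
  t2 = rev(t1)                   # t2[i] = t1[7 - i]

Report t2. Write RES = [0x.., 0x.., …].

→ t0 |56|99|0a|a2|5e|07|1c|b0|
→ t1 |5e|a2|07|0a|1c|99|b0|56|
→ t2 |56|b0|99|1c|0a|07|a2|5e|

RES = [ 0x56  0xb0  0x99  0x1c  0x0a  0x07  0xa2  0x5e ]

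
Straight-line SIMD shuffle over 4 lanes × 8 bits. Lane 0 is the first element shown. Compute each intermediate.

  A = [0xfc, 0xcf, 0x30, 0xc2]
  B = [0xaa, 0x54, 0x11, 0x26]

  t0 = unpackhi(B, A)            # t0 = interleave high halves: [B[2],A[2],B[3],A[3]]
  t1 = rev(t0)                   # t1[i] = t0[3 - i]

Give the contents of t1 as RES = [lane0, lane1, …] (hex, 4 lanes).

→ t0 |11|30|26|c2|
→ t1 |c2|26|30|11|

RES = [0xc2, 0x26, 0x30, 0x11]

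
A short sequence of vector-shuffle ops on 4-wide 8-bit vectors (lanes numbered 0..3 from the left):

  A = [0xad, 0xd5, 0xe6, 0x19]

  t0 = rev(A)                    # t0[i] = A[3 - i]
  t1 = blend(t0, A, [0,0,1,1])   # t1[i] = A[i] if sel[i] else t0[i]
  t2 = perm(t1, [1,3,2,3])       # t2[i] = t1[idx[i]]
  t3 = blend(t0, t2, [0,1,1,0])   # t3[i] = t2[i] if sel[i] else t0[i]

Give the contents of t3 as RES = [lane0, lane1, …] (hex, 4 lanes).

t0 = [0x19, 0xe6, 0xd5, 0xad]
t1 = [0x19, 0xe6, 0xe6, 0x19]
t2 = [0xe6, 0x19, 0xe6, 0x19]
t3 = [0x19, 0x19, 0xe6, 0xad]

RES = [0x19, 0x19, 0xe6, 0xad]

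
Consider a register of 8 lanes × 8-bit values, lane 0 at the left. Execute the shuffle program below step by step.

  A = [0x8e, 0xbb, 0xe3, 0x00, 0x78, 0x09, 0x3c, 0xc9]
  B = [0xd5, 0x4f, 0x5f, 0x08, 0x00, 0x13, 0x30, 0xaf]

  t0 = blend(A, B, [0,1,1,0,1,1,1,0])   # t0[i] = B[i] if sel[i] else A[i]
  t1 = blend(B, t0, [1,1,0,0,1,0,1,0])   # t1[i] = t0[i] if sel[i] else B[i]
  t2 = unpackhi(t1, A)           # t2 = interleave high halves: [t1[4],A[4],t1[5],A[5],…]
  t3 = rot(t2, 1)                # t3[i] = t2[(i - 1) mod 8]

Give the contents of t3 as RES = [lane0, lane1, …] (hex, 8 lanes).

  t0: 8e 4f 5f 00 00 13 30 c9
  t1: 8e 4f 5f 08 00 13 30 af
  t2: 00 78 13 09 30 3c af c9
  t3: c9 00 78 13 09 30 3c af

RES = [ 0xc9  0x00  0x78  0x13  0x09  0x30  0x3c  0xaf ]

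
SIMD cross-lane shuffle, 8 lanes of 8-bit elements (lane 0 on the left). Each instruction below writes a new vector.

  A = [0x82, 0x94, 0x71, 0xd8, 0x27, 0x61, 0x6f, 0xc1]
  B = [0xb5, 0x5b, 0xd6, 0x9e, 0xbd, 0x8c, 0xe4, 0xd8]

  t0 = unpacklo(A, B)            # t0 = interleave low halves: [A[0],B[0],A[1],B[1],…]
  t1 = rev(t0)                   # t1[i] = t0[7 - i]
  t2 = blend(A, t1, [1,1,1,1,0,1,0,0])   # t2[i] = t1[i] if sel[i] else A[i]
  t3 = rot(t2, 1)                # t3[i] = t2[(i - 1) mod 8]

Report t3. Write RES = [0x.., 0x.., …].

RES = [ 0xc1  0x9e  0xd8  0xd6  0x71  0x27  0x94  0x6f ]

→ t0 |82|b5|94|5b|71|d6|d8|9e|
→ t1 |9e|d8|d6|71|5b|94|b5|82|
→ t2 |9e|d8|d6|71|27|94|6f|c1|
→ t3 |c1|9e|d8|d6|71|27|94|6f|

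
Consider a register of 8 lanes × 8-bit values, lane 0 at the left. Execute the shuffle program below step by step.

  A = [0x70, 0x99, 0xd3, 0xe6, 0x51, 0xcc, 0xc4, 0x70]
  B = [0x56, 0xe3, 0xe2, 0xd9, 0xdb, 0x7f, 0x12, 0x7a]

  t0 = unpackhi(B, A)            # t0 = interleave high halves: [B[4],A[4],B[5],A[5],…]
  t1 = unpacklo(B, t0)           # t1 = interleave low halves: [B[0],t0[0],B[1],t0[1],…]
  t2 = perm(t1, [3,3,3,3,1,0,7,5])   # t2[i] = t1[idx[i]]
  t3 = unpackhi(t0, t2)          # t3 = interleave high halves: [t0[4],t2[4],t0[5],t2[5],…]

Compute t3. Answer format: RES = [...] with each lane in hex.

  t0: db 51 7f cc 12 c4 7a 70
  t1: 56 db e3 51 e2 7f d9 cc
  t2: 51 51 51 51 db 56 cc 7f
  t3: 12 db c4 56 7a cc 70 7f

RES = [ 0x12  0xdb  0xc4  0x56  0x7a  0xcc  0x70  0x7f ]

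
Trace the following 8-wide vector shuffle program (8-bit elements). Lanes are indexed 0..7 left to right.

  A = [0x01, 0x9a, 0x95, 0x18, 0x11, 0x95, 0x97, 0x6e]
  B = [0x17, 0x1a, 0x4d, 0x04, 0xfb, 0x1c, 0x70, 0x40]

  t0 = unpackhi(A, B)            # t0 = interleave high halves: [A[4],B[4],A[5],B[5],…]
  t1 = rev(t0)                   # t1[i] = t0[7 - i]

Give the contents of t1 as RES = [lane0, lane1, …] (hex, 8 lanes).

RES = [ 0x40  0x6e  0x70  0x97  0x1c  0x95  0xfb  0x11 ]

→ t0 |11|fb|95|1c|97|70|6e|40|
→ t1 |40|6e|70|97|1c|95|fb|11|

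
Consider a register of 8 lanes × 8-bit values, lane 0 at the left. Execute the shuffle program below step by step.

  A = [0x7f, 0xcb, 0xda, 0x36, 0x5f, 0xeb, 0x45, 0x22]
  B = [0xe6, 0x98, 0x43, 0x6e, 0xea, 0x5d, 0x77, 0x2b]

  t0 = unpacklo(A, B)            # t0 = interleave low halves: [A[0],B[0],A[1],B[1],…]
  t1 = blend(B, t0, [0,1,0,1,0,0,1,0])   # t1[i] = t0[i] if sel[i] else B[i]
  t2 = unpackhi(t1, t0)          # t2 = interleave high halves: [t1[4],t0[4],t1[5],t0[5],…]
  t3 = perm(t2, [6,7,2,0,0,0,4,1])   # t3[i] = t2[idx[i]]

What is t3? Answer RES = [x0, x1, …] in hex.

RES = [ 0x2b  0x6e  0x5d  0xea  0xea  0xea  0x36  0xda ]

t0 = [0x7f, 0xe6, 0xcb, 0x98, 0xda, 0x43, 0x36, 0x6e]
t1 = [0xe6, 0xe6, 0x43, 0x98, 0xea, 0x5d, 0x36, 0x2b]
t2 = [0xea, 0xda, 0x5d, 0x43, 0x36, 0x36, 0x2b, 0x6e]
t3 = [0x2b, 0x6e, 0x5d, 0xea, 0xea, 0xea, 0x36, 0xda]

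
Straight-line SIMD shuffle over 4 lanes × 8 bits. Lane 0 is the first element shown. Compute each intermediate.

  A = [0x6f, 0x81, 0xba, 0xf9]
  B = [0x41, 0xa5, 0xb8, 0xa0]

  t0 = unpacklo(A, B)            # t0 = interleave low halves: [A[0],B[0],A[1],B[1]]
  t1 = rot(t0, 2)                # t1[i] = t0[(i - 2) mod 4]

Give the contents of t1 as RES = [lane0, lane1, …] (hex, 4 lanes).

RES = [0x81, 0xa5, 0x6f, 0x41]

→ t0 |6f|41|81|a5|
→ t1 |81|a5|6f|41|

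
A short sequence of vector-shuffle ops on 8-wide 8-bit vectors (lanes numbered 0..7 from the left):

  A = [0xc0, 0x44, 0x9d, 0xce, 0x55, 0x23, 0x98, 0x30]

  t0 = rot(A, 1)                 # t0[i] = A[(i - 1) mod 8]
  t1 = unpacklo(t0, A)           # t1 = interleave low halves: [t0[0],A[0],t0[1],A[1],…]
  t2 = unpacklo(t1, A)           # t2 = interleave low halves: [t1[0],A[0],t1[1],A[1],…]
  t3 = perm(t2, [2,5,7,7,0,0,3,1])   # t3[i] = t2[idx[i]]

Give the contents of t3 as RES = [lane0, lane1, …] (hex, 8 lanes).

RES = [ 0xc0  0x9d  0xce  0xce  0x30  0x30  0x44  0xc0 ]

  t0: 30 c0 44 9d ce 55 23 98
  t1: 30 c0 c0 44 44 9d 9d ce
  t2: 30 c0 c0 44 c0 9d 44 ce
  t3: c0 9d ce ce 30 30 44 c0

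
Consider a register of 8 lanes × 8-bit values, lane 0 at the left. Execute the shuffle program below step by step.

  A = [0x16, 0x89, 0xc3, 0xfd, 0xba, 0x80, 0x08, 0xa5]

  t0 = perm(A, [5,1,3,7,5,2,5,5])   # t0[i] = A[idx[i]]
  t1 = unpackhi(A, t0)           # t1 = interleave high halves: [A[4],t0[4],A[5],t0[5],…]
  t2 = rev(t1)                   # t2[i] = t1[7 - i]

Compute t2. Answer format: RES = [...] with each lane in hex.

→ t0 |80|89|fd|a5|80|c3|80|80|
→ t1 |ba|80|80|c3|08|80|a5|80|
→ t2 |80|a5|80|08|c3|80|80|ba|

RES = [ 0x80  0xa5  0x80  0x08  0xc3  0x80  0x80  0xba ]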